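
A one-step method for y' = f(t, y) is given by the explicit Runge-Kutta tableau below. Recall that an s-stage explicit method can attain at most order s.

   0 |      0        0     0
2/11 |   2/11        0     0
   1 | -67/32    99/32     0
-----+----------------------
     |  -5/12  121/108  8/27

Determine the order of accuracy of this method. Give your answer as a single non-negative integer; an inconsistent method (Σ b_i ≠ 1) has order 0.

b = (-5/12, 121/108, 8/27)
c = (0, 2/11, 1)
Ac = (0, 0, 9/16)
Σ b_i: (-5/12)·1 + 121/108·1 + 8/27·1 = 1 ✓
b·c: 121/108·2/11 + 8/27·1 = 1/2 ✓
b·c²: 121/108·4/121 + 8/27·1 = 1/3 ✓
b·Ac: 8/27·9/16 = 1/6 ✓; 3 stages ⇒ order 3.

3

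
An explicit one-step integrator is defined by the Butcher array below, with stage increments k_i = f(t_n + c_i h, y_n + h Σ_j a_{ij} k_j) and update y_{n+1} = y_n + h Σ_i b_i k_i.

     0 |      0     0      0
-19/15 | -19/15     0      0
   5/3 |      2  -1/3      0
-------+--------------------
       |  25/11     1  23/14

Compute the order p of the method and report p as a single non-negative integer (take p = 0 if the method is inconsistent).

0

b = (25/11, 1, 23/14)
c = (0, -19/15, 5/3)
Ac = (0, 0, 19/45)
Σ b_i: 25/11·1 + 1·1 + 23/14·1 = 757/154 ≠ 1 ⇒ order 0.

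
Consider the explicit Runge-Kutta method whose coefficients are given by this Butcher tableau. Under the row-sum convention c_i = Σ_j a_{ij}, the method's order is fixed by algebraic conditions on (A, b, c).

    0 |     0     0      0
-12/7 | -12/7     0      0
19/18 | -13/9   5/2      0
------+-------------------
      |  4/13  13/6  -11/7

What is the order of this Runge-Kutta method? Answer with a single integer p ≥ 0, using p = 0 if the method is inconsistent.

b = (4/13, 13/6, -11/7)
c = (0, -12/7, 19/18)
Ac = (0, 0, -30/7)
Σ b_i: 4/13·1 + 13/6·1 + (-11/7)·1 = 493/546 ≠ 1 ⇒ order 0.

0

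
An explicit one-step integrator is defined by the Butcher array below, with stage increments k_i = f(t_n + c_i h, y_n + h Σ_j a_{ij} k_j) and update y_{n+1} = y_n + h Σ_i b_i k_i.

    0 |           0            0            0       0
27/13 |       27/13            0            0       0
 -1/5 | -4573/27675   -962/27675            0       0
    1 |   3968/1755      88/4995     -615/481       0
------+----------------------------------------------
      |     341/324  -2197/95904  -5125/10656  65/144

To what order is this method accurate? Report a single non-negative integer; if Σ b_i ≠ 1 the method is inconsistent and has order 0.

b = (341/324, -2197/95904, -5125/10656, 65/144)
c = (0, 27/13, -1/5, 1)
Ac = (0, 0, -74/1025, 19/65)
Σ b_i: 341/324·1 + (-2197/95904)·1 + (-5125/10656)·1 + 65/144·1 = 1 ✓
b·c: (-2197/95904)·27/13 + (-5125/10656)·(-1/5) + 65/144·1 = 1/2 ✓
b·c²: (-2197/95904)·729/169 + (-5125/10656)·1/25 + 65/144·1 = 1/3 ✓
b·Ac: (-5125/10656)·(-74/1025) + 65/144·19/65 = 1/6 ✓
b·c³: (-2197/95904)·19683/2197 + (-5125/10656)·(-1/125) + 65/144·1 = 1/4 ✓
b·(c∘Ac): (-5125/10656)·74/5125 + 65/144·19/65 = 1/8 ✓
b·Ac²: (-5125/10656)·(-1998/13325) + 65/144·21/845 = 1/12 ✓
b·A²c: 65/144·6/65 = 1/24 ✓; 4 stages ⇒ order 4.

4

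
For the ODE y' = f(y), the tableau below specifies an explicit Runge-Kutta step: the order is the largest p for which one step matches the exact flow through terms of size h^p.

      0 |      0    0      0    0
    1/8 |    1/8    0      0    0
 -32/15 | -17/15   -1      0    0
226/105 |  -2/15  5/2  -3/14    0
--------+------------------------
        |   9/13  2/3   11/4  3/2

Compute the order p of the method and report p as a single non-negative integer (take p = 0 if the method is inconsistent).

0

b = (9/13, 2/3, 11/4, 3/2)
c = (0, 1/8, -32/15, 226/105)
Ac = (0, 0, -1/8, 431/560)
Σ b_i: 9/13·1 + 2/3·1 + 11/4·1 + 3/2·1 = 875/156 ≠ 1 ⇒ order 0.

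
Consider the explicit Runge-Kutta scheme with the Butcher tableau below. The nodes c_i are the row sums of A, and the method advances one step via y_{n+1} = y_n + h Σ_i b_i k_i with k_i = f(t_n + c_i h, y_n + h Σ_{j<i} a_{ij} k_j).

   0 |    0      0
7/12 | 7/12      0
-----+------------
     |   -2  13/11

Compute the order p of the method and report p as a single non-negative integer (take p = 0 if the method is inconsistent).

0

b = (-2, 13/11)
c = (0, 7/12)
Σ b_i: (-2)·1 + 13/11·1 = -9/11 ≠ 1 ⇒ order 0.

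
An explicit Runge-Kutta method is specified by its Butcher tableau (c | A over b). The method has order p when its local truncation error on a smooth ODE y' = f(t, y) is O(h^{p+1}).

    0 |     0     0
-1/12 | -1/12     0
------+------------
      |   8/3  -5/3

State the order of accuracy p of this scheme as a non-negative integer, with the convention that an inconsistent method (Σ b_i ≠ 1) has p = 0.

1

b = (8/3, -5/3)
c = (0, -1/12)
Σ b_i: 8/3·1 + (-5/3)·1 = 1 ✓
b·c: (-5/3)·(-1/12) = 5/36 ≠ 1/2 ⇒ order 1.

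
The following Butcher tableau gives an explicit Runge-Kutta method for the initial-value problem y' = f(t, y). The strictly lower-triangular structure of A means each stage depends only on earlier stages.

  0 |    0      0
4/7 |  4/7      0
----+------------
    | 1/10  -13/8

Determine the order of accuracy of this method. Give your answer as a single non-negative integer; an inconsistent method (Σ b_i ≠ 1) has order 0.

0

b = (1/10, -13/8)
c = (0, 4/7)
Σ b_i: 1/10·1 + (-13/8)·1 = -61/40 ≠ 1 ⇒ order 0.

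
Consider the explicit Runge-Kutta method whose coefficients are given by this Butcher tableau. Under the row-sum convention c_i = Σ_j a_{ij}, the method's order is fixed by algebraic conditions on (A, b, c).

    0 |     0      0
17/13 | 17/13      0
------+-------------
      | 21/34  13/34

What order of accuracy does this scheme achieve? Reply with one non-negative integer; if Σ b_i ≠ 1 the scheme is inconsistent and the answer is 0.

2

b = (21/34, 13/34)
c = (0, 17/13)
Σ b_i: 21/34·1 + 13/34·1 = 1 ✓
b·c: 13/34·17/13 = 1/2 ✓; 2 stages ⇒ order 2.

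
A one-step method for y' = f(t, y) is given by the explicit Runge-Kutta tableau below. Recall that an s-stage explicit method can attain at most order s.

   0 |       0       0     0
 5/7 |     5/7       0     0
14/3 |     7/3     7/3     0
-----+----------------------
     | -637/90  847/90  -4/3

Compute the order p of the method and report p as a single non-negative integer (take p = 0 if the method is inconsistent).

b = (-637/90, 847/90, -4/3)
c = (0, 5/7, 14/3)
Ac = (0, 0, 5/3)
Σ b_i: (-637/90)·1 + 847/90·1 + (-4/3)·1 = 1 ✓
b·c: 847/90·5/7 + (-4/3)·14/3 = 1/2 ✓
b·c²: 847/90·25/49 + (-4/3)·196/9 = -9161/378 ≠ 1/3 ⇒ order 2.
b·Ac: (-4/3)·5/3 = -20/9 ≠ 1/6

2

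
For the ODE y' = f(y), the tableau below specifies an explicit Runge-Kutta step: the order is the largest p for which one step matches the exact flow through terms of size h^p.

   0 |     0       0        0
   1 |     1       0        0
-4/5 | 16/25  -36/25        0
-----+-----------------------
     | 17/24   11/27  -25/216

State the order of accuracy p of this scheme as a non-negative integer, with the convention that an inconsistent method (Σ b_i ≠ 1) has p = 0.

b = (17/24, 11/27, -25/216)
c = (0, 1, -4/5)
Ac = (0, 0, -36/25)
Σ b_i: 17/24·1 + 11/27·1 + (-25/216)·1 = 1 ✓
b·c: 11/27·1 + (-25/216)·(-4/5) = 1/2 ✓
b·c²: 11/27·1 + (-25/216)·16/25 = 1/3 ✓
b·Ac: (-25/216)·(-36/25) = 1/6 ✓; 3 stages ⇒ order 3.

3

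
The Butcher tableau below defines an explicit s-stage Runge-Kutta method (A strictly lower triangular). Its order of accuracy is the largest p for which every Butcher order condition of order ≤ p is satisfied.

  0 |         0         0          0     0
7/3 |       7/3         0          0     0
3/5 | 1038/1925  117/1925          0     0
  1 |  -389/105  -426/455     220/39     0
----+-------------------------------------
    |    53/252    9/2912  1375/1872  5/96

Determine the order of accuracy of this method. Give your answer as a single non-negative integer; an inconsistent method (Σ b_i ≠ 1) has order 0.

4

b = (53/252, 9/2912, 1375/1872, 5/96)
c = (0, 7/3, 3/5, 1)
Ac = (0, 0, 39/275, 6/5)
Σ b_i: 53/252·1 + 9/2912·1 + 1375/1872·1 + 5/96·1 = 1 ✓
b·c: 9/2912·7/3 + 1375/1872·3/5 + 5/96·1 = 1/2 ✓
b·c²: 9/2912·49/9 + 1375/1872·9/25 + 5/96·1 = 1/3 ✓
b·Ac: 1375/1872·39/275 + 5/96·6/5 = 1/6 ✓
b·c³: 9/2912·343/27 + 1375/1872·27/125 + 5/96·1 = 1/4 ✓
b·(c∘Ac): 1375/1872·117/1375 + 5/96·6/5 = 1/8 ✓
b·Ac²: 1375/1872·91/275 + 5/96·(-46/15) = 1/12 ✓
b·A²c: 5/96·4/5 = 1/24 ✓; 4 stages ⇒ order 4.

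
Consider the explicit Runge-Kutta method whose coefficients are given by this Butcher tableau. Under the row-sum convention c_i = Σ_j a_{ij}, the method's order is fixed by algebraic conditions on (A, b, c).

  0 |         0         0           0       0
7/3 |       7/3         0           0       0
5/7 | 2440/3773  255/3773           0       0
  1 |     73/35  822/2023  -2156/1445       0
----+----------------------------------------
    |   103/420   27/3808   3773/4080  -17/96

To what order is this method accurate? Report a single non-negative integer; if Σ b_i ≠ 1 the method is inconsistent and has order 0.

4

b = (103/420, 27/3808, 3773/4080, -17/96)
c = (0, 7/3, 5/7, 1)
Ac = (0, 0, 85/539, -2/17)
Σ b_i: 103/420·1 + 27/3808·1 + 3773/4080·1 + (-17/96)·1 = 1 ✓
b·c: 27/3808·7/3 + 3773/4080·5/7 + (-17/96)·1 = 1/2 ✓
b·c²: 27/3808·49/9 + 3773/4080·25/49 + (-17/96)·1 = 1/3 ✓
b·Ac: 3773/4080·85/539 + (-17/96)·(-2/17) = 1/6 ✓
b·c³: 27/3808·343/27 + 3773/4080·125/343 + (-17/96)·1 = 1/4 ✓
b·(c∘Ac): 3773/4080·425/3773 + (-17/96)·(-2/17) = 1/8 ✓
b·Ac²: 3773/4080·85/231 + (-17/96)·74/51 = 1/12 ✓
b·A²c: (-17/96)·(-4/17) = 1/24 ✓; 4 stages ⇒ order 4.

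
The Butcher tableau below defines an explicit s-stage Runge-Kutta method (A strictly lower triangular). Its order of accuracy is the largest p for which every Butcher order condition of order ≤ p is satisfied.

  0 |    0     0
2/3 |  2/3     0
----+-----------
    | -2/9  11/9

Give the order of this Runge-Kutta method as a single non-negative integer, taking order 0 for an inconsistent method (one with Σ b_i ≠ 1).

1

b = (-2/9, 11/9)
c = (0, 2/3)
Σ b_i: (-2/9)·1 + 11/9·1 = 1 ✓
b·c: 11/9·2/3 = 22/27 ≠ 1/2 ⇒ order 1.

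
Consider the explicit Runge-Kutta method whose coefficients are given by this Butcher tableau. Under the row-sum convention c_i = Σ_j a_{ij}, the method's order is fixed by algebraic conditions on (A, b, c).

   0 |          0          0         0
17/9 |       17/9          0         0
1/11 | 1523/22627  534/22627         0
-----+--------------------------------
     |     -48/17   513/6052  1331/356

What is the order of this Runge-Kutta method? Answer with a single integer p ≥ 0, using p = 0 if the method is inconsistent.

b = (-48/17, 513/6052, 1331/356)
c = (0, 17/9, 1/11)
Ac = (0, 0, 178/3993)
Σ b_i: (-48/17)·1 + 513/6052·1 + 1331/356·1 = 1 ✓
b·c: 513/6052·17/9 + 1331/356·1/11 = 1/2 ✓
b·c²: 513/6052·289/81 + 1331/356·1/121 = 1/3 ✓
b·Ac: 1331/356·178/3993 = 1/6 ✓; 3 stages ⇒ order 3.

3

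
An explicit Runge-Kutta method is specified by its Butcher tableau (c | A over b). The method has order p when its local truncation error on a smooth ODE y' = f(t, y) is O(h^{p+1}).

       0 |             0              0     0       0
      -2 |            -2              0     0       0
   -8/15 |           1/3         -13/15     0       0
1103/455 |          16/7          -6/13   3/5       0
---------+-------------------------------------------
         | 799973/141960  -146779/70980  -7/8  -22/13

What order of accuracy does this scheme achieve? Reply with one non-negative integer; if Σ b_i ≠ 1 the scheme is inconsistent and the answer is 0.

2

b = (799973/141960, -146779/70980, -7/8, -22/13)
c = (0, -2, -8/15, 1103/455)
Ac = (0, 0, 26/15, 196/325)
Σ b_i: 799973/141960·1 + (-146779/70980)·1 + (-7/8)·1 + (-22/13)·1 = 1 ✓
b·c: (-146779/70980)·(-2) + (-7/8)·(-8/15) + (-22/13)·1103/455 = 1/2 ✓
b·c²: (-146779/70980)·4 + (-7/8)·64/225 + (-22/13)·1216609/207025 = -89454097/4844385 ≠ 1/3 ⇒ order 2.
b·Ac: (-7/8)·26/15 + (-22/13)·196/325 = -128639/50700 ≠ 1/6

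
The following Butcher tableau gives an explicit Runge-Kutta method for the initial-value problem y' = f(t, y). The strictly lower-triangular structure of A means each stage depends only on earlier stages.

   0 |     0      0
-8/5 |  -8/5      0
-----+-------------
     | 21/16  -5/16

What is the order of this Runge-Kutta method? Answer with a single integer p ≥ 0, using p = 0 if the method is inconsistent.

b = (21/16, -5/16)
c = (0, -8/5)
Σ b_i: 21/16·1 + (-5/16)·1 = 1 ✓
b·c: (-5/16)·(-8/5) = 1/2 ✓; 2 stages ⇒ order 2.

2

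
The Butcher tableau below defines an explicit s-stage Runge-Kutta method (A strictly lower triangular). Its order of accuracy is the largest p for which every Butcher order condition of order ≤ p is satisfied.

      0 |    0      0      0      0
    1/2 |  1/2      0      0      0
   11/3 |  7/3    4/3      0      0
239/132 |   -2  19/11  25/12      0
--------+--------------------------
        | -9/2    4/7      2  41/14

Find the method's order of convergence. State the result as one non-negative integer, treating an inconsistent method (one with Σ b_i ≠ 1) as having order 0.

b = (-9/2, 4/7, 2, 41/14)
c = (0, 1/2, 11/3, 239/132)
Ac = (0, 0, 2/3, 3367/396)
Σ b_i: (-9/2)·1 + 4/7·1 + 2·1 + 41/14·1 = 1 ✓
b·c: 4/7·1/2 + 2·11/3 + 41/14·239/132 = 23879/1848 ≠ 1/2 ⇒ order 1.

1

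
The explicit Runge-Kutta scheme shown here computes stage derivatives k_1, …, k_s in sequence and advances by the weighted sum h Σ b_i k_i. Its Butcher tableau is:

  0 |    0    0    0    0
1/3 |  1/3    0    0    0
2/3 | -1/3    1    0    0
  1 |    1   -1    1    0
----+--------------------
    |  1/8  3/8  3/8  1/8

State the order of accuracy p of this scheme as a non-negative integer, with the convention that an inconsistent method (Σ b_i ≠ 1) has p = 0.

b = (1/8, 3/8, 3/8, 1/8)
c = (0, 1/3, 2/3, 1)
Ac = (0, 0, 1/3, 1/3)
Σ b_i: 1/8·1 + 3/8·1 + 3/8·1 + 1/8·1 = 1 ✓
b·c: 3/8·1/3 + 3/8·2/3 + 1/8·1 = 1/2 ✓
b·c²: 3/8·1/9 + 3/8·4/9 + 1/8·1 = 1/3 ✓
b·Ac: 3/8·1/3 + 1/8·1/3 = 1/6 ✓
b·c³: 3/8·1/27 + 3/8·8/27 + 1/8·1 = 1/4 ✓
b·(c∘Ac): 3/8·2/9 + 1/8·1/3 = 1/8 ✓
b·Ac²: 3/8·1/9 + 1/8·1/3 = 1/12 ✓
b·A²c: 1/8·1/3 = 1/24 ✓; 4 stages ⇒ order 4.

4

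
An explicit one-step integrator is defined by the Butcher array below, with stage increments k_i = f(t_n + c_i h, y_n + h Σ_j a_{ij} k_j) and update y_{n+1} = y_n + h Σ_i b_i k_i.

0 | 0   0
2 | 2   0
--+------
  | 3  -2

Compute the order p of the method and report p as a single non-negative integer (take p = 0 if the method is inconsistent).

1

b = (3, -2)
c = (0, 2)
Σ b_i: 3·1 + (-2)·1 = 1 ✓
b·c: (-2)·2 = -4 ≠ 1/2 ⇒ order 1.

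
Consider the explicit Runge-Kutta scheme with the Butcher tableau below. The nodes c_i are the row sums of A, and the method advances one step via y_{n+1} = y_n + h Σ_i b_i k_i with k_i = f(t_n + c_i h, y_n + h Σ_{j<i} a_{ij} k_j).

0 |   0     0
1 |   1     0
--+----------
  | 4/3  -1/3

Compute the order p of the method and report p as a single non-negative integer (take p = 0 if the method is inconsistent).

1

b = (4/3, -1/3)
c = (0, 1)
Σ b_i: 4/3·1 + (-1/3)·1 = 1 ✓
b·c: (-1/3)·1 = -1/3 ≠ 1/2 ⇒ order 1.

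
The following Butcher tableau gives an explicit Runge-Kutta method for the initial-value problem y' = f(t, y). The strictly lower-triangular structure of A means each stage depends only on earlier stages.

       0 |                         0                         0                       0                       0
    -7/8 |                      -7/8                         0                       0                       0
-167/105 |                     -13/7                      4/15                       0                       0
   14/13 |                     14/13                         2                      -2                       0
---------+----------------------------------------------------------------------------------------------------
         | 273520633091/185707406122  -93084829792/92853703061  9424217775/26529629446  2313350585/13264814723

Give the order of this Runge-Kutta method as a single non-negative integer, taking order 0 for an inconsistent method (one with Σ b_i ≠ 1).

b = (273520633091/185707406122, -93084829792/92853703061, 9424217775/26529629446, 2313350585/13264814723)
c = (0, -7/8, -167/105, 14/13)
Ac = (0, 0, -7/30, 601/420)
Σ b_i: 273520633091/185707406122·1 + (-93084829792/92853703061)·1 + 9424217775/26529629446·1 + 2313350585/13264814723·1 = 1 ✓
b·c: (-93084829792/92853703061)·(-7/8) + 9424217775/26529629446·(-167/105) + 2313350585/13264814723·14/13 = 1/2 ✓
b·c²: (-93084829792/92853703061)·49/64 + 9424217775/26529629446·27889/11025 + 2313350585/13264814723·196/169 = 1/3 ✓
b·Ac: 9424217775/26529629446·(-7/30) + 2313350585/13264814723·601/420 = 1/6 ✓
b·c³: (-93084829792/92853703061)·(-343/512) + 9424217775/26529629446·(-4657463/1157625) + 2313350585/13264814723·2744/2197 = -469146799050571/869110660650960 ≠ 1/4 ⇒ order 3.
b·(c∘Ac): 9424217775/26529629446·167/450 + 2313350585/13264814723·601/390 = 63763782397/159177776676 ≠ 1/8
b·Ac²: 9424217775/26529629446·49/240 + 2313350585/13264814723·(-1244671/352800) = -36284959754513/66854666203920 ≠ 1/12
b·A²c: 2313350585/13264814723·7/15 = 3238690819/39794444169 ≠ 1/24

3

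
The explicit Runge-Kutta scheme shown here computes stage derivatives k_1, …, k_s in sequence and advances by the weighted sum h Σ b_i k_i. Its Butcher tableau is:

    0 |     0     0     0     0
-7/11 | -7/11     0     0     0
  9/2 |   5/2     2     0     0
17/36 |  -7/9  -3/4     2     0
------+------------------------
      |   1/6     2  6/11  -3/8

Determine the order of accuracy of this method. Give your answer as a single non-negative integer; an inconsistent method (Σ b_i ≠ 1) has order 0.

0

b = (1/6, 2, 6/11, -3/8)
c = (0, -7/11, 9/2, 17/36)
Ac = (0, 0, -14/11, 417/44)
Σ b_i: 1/6·1 + 2·1 + 6/11·1 + (-3/8)·1 = 617/264 ≠ 1 ⇒ order 0.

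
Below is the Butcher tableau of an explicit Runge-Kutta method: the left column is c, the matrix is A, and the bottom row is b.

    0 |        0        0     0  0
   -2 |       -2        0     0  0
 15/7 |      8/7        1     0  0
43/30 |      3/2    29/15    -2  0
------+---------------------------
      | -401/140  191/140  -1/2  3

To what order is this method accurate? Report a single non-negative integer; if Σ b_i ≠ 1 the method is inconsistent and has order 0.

2

b = (-401/140, 191/140, -1/2, 3)
c = (0, -2, 15/7, 43/30)
Ac = (0, 0, -2, -856/105)
Σ b_i: (-401/140)·1 + 191/140·1 + (-1/2)·1 + 3·1 = 1 ✓
b·c: 191/140·(-2) + (-1/2)·15/7 + 3·43/30 = 1/2 ✓
b·c²: 191/140·4 + (-1/2)·225/49 + 3·1849/900 = 137071/14700 ≠ 1/3 ⇒ order 2.
b·Ac: (-1/2)·(-2) + 3·(-856/105) = -821/35 ≠ 1/6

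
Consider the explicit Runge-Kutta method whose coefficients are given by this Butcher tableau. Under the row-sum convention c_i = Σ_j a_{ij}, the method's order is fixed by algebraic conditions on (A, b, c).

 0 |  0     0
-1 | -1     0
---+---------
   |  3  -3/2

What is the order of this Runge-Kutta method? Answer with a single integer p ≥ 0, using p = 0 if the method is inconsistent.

0

b = (3, -3/2)
c = (0, -1)
Σ b_i: 3·1 + (-3/2)·1 = 3/2 ≠ 1 ⇒ order 0.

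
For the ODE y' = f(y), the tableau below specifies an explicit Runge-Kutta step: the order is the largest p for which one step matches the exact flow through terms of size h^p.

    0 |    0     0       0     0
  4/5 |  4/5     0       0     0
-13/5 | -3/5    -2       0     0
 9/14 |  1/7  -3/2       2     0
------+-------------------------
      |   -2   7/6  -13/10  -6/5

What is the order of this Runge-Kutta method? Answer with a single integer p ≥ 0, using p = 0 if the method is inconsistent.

0

b = (-2, 7/6, -13/10, -6/5)
c = (0, 4/5, -13/5, 9/14)
Ac = (0, 0, -8/5, -32/5)
Σ b_i: (-2)·1 + 7/6·1 + (-13/10)·1 + (-6/5)·1 = -10/3 ≠ 1 ⇒ order 0.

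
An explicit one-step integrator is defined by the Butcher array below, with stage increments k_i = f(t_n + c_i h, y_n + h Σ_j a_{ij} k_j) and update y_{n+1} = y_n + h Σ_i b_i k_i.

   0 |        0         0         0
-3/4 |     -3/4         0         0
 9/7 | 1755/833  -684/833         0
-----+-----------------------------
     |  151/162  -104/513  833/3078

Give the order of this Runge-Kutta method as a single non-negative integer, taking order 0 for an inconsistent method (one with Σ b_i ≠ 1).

3

b = (151/162, -104/513, 833/3078)
c = (0, -3/4, 9/7)
Ac = (0, 0, 513/833)
Σ b_i: 151/162·1 + (-104/513)·1 + 833/3078·1 = 1 ✓
b·c: (-104/513)·(-3/4) + 833/3078·9/7 = 1/2 ✓
b·c²: (-104/513)·9/16 + 833/3078·81/49 = 1/3 ✓
b·Ac: 833/3078·513/833 = 1/6 ✓; 3 stages ⇒ order 3.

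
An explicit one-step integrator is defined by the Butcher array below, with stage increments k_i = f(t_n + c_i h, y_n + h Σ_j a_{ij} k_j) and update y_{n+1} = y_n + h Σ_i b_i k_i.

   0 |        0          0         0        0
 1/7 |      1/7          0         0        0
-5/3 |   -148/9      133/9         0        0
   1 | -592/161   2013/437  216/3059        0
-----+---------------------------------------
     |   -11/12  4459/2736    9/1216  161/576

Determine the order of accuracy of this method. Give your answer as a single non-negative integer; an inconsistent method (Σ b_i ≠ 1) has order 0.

b = (-11/12, 4459/2736, 9/1216, 161/576)
c = (0, 1/7, -5/3, 1)
Ac = (0, 0, 19/9, 87/161)
Σ b_i: (-11/12)·1 + 4459/2736·1 + 9/1216·1 + 161/576·1 = 1 ✓
b·c: 4459/2736·1/7 + 9/1216·(-5/3) + 161/576·1 = 1/2 ✓
b·c²: 4459/2736·1/49 + 9/1216·25/9 + 161/576·1 = 1/3 ✓
b·Ac: 9/1216·19/9 + 161/576·87/161 = 1/6 ✓
b·c³: 4459/2736·1/343 + 9/1216·(-125/27) + 161/576·1 = 1/4 ✓
b·(c∘Ac): 9/1216·(-95/27) + 161/576·87/161 = 1/8 ✓
b·Ac²: 9/1216·19/63 + 161/576·327/1127 = 1/12 ✓
b·A²c: 161/576·24/161 = 1/24 ✓; 4 stages ⇒ order 4.

4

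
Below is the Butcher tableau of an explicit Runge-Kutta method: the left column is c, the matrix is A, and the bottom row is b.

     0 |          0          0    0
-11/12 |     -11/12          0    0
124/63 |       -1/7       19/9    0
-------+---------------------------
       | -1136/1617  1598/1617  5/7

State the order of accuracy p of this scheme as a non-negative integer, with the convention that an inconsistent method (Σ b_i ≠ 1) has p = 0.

2

b = (-1136/1617, 1598/1617, 5/7)
c = (0, -11/12, 124/63)
Ac = (0, 0, -209/108)
Σ b_i: (-1136/1617)·1 + 1598/1617·1 + 5/7·1 = 1 ✓
b·c: 1598/1617·(-11/12) + 5/7·124/63 = 1/2 ✓
b·c²: 1598/1617·121/144 + 5/7·15376/3969 = 799609/222264 ≠ 1/3 ⇒ order 2.
b·Ac: 5/7·(-209/108) = -1045/756 ≠ 1/6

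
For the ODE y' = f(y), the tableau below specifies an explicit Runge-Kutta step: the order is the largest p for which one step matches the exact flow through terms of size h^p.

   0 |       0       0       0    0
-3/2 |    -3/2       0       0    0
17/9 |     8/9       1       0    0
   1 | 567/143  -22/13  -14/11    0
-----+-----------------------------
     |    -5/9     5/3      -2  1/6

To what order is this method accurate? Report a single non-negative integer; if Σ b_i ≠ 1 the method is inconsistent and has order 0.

0

b = (-5/9, 5/3, -2, 1/6)
c = (0, -3/2, 17/9, 1)
Ac = (0, 0, -3/2, 173/1287)
Σ b_i: (-5/9)·1 + 5/3·1 + (-2)·1 + 1/6·1 = -13/18 ≠ 1 ⇒ order 0.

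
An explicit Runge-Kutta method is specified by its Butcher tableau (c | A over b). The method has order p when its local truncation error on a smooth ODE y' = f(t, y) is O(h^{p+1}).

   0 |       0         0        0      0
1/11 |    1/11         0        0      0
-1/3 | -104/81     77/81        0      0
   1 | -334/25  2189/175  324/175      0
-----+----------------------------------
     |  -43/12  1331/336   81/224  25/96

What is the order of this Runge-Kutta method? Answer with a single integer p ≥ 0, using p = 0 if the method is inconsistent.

b = (-43/12, 1331/336, 81/224, 25/96)
c = (0, 1/11, -1/3, 1)
Ac = (0, 0, 7/81, 13/25)
Σ b_i: (-43/12)·1 + 1331/336·1 + 81/224·1 + 25/96·1 = 1 ✓
b·c: 1331/336·1/11 + 81/224·(-1/3) + 25/96·1 = 1/2 ✓
b·c²: 1331/336·1/121 + 81/224·1/9 + 25/96·1 = 1/3 ✓
b·Ac: 81/224·7/81 + 25/96·13/25 = 1/6 ✓
b·c³: 1331/336·1/1331 + 81/224·(-1/27) + 25/96·1 = 1/4 ✓
b·(c∘Ac): 81/224·(-7/243) + 25/96·13/25 = 1/8 ✓
b·Ac²: 81/224·7/891 + 25/96·17/55 = 1/12 ✓
b·A²c: 25/96·4/25 = 1/24 ✓; 4 stages ⇒ order 4.

4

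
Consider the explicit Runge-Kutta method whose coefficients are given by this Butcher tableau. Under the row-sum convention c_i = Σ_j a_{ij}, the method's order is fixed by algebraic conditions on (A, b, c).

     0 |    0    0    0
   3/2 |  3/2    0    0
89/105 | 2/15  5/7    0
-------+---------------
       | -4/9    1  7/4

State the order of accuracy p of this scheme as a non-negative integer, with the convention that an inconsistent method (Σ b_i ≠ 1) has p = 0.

b = (-4/9, 1, 7/4)
c = (0, 3/2, 89/105)
Ac = (0, 0, 15/14)
Σ b_i: (-4/9)·1 + 1·1 + 7/4·1 = 83/36 ≠ 1 ⇒ order 0.

0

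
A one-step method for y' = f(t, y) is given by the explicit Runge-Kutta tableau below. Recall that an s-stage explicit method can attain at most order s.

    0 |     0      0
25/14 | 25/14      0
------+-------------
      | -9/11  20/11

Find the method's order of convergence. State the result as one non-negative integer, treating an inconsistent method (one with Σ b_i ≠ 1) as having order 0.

b = (-9/11, 20/11)
c = (0, 25/14)
Σ b_i: (-9/11)·1 + 20/11·1 = 1 ✓
b·c: 20/11·25/14 = 250/77 ≠ 1/2 ⇒ order 1.

1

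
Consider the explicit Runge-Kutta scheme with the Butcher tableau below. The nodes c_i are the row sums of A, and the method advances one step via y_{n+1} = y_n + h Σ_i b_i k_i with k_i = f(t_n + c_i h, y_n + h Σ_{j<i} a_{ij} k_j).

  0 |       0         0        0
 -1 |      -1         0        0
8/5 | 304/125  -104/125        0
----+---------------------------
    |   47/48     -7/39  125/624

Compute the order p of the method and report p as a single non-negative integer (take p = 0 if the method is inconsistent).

3

b = (47/48, -7/39, 125/624)
c = (0, -1, 8/5)
Ac = (0, 0, 104/125)
Σ b_i: 47/48·1 + (-7/39)·1 + 125/624·1 = 1 ✓
b·c: (-7/39)·(-1) + 125/624·8/5 = 1/2 ✓
b·c²: (-7/39)·1 + 125/624·64/25 = 1/3 ✓
b·Ac: 125/624·104/125 = 1/6 ✓; 3 stages ⇒ order 3.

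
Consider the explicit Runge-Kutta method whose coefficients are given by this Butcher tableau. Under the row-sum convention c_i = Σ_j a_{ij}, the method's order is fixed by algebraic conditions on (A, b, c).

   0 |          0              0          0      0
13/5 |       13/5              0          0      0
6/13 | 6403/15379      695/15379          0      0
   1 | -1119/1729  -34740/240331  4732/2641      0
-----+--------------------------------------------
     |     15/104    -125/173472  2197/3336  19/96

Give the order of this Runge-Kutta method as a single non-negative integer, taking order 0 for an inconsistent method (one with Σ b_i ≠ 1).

b = (15/104, -125/173472, 2197/3336, 19/96)
c = (0, 13/5, 6/13, 1)
Ac = (0, 0, 139/1183, 60/133)
Σ b_i: 15/104·1 + (-125/173472)·1 + 2197/3336·1 + 19/96·1 = 1 ✓
b·c: (-125/173472)·13/5 + 2197/3336·6/13 + 19/96·1 = 1/2 ✓
b·c²: (-125/173472)·169/25 + 2197/3336·36/169 + 19/96·1 = 1/3 ✓
b·Ac: 2197/3336·139/1183 + 19/96·60/133 = 1/6 ✓
b·c³: (-125/173472)·2197/125 + 2197/3336·216/2197 + 19/96·1 = 1/4 ✓
b·(c∘Ac): 2197/3336·834/15379 + 19/96·60/133 = 1/8 ✓
b·Ac²: 2197/3336·139/455 + 19/96·(-396/665) = 1/12 ✓
b·A²c: 19/96·4/19 = 1/24 ✓; 4 stages ⇒ order 4.

4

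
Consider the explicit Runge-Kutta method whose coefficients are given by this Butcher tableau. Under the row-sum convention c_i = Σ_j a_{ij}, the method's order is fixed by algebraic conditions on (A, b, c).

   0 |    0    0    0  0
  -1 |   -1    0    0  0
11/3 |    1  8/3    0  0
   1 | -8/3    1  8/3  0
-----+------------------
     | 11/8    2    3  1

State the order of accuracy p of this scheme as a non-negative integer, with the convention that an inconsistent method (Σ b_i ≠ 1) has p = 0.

b = (11/8, 2, 3, 1)
c = (0, -1, 11/3, 1)
Ac = (0, 0, -8/3, 79/9)
Σ b_i: 11/8·1 + 2·1 + 3·1 + 1·1 = 59/8 ≠ 1 ⇒ order 0.

0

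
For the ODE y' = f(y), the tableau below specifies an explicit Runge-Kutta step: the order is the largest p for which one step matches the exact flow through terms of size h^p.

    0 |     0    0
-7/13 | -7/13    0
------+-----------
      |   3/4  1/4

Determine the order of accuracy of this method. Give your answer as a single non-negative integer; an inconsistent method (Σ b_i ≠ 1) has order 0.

1

b = (3/4, 1/4)
c = (0, -7/13)
Σ b_i: 3/4·1 + 1/4·1 = 1 ✓
b·c: 1/4·(-7/13) = -7/52 ≠ 1/2 ⇒ order 1.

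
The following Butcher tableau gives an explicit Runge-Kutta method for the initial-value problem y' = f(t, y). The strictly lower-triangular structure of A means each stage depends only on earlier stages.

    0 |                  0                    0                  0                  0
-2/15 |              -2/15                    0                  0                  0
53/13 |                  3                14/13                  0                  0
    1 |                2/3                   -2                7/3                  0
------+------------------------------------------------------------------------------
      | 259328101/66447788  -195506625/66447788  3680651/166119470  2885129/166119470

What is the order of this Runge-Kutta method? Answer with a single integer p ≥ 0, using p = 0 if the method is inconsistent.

b = (259328101/66447788, -195506625/66447788, 3680651/166119470, 2885129/166119470)
c = (0, -2/15, 53/13, 1)
Ac = (0, 0, -28/195, 1907/195)
Σ b_i: 259328101/66447788·1 + (-195506625/66447788)·1 + 3680651/166119470·1 + 2885129/166119470·1 = 1 ✓
b·c: (-195506625/66447788)·(-2/15) + 3680651/166119470·53/13 + 2885129/166119470·1 = 1/2 ✓
b·c²: (-195506625/66447788)·4/225 + 3680651/166119470·2809/169 + 2885129/166119470·1 = 1/3 ✓
b·Ac: 3680651/166119470·(-28/195) + 2885129/166119470·1907/195 = 1/6 ✓
b·c³: (-195506625/66447788)·(-8/3375) + 3680651/166119470·148877/2197 + 2885129/166119470·1 = 2965464100/1943597799 ≠ 1/4 ⇒ order 3.
b·(c∘Ac): 3680651/166119470·(-1484/2535) + 2885129/166119470·1907/195 = 26060413/166119470 ≠ 1/8
b·Ac²: 3680651/166119470·56/2925 + 2885129/166119470·1473373/38025 = 21813080431/32393296650 ≠ 1/12
b·A²c: 2885129/166119470·(-196/585) = -21749434/3737688075 ≠ 1/24

3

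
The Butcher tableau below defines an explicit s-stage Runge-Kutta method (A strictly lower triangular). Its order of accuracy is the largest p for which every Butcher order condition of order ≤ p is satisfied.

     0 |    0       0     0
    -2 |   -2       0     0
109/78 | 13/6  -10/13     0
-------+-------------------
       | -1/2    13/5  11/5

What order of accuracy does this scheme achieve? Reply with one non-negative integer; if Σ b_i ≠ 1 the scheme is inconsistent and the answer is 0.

b = (-1/2, 13/5, 11/5)
c = (0, -2, 109/78)
Ac = (0, 0, 20/13)
Σ b_i: (-1/2)·1 + 13/5·1 + 11/5·1 = 43/10 ≠ 1 ⇒ order 0.

0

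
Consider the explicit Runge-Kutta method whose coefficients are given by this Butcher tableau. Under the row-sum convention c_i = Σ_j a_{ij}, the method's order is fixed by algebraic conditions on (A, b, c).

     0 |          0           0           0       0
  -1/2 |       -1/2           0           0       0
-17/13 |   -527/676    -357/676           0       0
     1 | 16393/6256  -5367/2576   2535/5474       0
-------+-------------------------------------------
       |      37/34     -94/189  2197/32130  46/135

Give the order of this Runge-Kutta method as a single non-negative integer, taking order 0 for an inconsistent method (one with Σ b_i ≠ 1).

b = (37/34, -94/189, 2197/32130, 46/135)
c = (0, -1/2, -17/13, 1)
Ac = (0, 0, 357/1352, 321/736)
Σ b_i: 37/34·1 + (-94/189)·1 + 2197/32130·1 + 46/135·1 = 1 ✓
b·c: (-94/189)·(-1/2) + 2197/32130·(-17/13) + 46/135·1 = 1/2 ✓
b·c²: (-94/189)·1/4 + 2197/32130·289/169 + 46/135·1 = 1/3 ✓
b·Ac: 2197/32130·357/1352 + 46/135·321/736 = 1/6 ✓
b·c³: (-94/189)·(-1/8) + 2197/32130·(-4913/2197) + 46/135·1 = 1/4 ✓
b·(c∘Ac): 2197/32130·(-6069/17576) + 46/135·321/736 = 1/8 ✓
b·Ac²: 2197/32130·(-357/2704) + 46/135·399/1472 = 1/12 ✓
b·A²c: 46/135·45/368 = 1/24 ✓; 4 stages ⇒ order 4.

4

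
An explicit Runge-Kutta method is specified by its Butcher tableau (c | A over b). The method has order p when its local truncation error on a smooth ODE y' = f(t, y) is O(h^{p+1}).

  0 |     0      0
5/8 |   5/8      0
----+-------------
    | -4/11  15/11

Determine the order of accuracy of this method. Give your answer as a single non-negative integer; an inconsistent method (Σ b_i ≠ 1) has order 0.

b = (-4/11, 15/11)
c = (0, 5/8)
Σ b_i: (-4/11)·1 + 15/11·1 = 1 ✓
b·c: 15/11·5/8 = 75/88 ≠ 1/2 ⇒ order 1.

1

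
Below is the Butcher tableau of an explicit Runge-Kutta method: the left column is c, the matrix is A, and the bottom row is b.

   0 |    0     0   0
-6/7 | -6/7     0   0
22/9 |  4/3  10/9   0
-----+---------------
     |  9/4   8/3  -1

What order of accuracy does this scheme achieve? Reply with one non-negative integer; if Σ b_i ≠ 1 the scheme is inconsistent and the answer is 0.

b = (9/4, 8/3, -1)
c = (0, -6/7, 22/9)
Ac = (0, 0, -20/21)
Σ b_i: 9/4·1 + 8/3·1 + (-1)·1 = 47/12 ≠ 1 ⇒ order 0.

0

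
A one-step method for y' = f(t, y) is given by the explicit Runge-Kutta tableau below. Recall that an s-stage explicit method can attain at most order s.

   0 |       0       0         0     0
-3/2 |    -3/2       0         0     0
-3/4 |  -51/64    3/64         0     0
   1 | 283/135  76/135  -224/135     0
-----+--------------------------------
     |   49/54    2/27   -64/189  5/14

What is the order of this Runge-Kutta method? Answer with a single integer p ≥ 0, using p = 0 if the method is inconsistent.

b = (49/54, 2/27, -64/189, 5/14)
c = (0, -3/2, -3/4, 1)
Ac = (0, 0, -9/128, 2/5)
Σ b_i: 49/54·1 + 2/27·1 + (-64/189)·1 + 5/14·1 = 1 ✓
b·c: 2/27·(-3/2) + (-64/189)·(-3/4) + 5/14·1 = 1/2 ✓
b·c²: 2/27·9/4 + (-64/189)·9/16 + 5/14·1 = 1/3 ✓
b·Ac: (-64/189)·(-9/128) + 5/14·2/5 = 1/6 ✓
b·c³: 2/27·(-27/8) + (-64/189)·(-27/64) + 5/14·1 = 1/4 ✓
b·(c∘Ac): (-64/189)·27/512 + 5/14·2/5 = 1/8 ✓
b·Ac²: (-64/189)·27/256 + 5/14·1/3 = 1/12 ✓
b·A²c: 5/14·7/60 = 1/24 ✓; 4 stages ⇒ order 4.

4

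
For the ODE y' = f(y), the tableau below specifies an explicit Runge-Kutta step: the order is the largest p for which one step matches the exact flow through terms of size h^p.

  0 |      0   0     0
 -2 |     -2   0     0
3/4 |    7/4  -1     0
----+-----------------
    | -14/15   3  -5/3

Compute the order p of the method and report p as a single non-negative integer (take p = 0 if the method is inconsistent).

b = (-14/15, 3, -5/3)
c = (0, -2, 3/4)
Ac = (0, 0, 2)
Σ b_i: (-14/15)·1 + 3·1 + (-5/3)·1 = 2/5 ≠ 1 ⇒ order 0.

0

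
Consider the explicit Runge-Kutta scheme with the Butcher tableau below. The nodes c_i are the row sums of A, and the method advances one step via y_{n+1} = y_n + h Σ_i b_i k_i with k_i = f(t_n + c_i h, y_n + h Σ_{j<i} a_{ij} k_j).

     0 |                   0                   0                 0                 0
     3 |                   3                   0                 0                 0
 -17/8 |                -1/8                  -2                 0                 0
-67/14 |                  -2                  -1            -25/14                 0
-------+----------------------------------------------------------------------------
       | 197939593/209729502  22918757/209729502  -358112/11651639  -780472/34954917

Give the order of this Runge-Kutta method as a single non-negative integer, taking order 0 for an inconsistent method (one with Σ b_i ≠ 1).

b = (197939593/209729502, 22918757/209729502, -358112/11651639, -780472/34954917)
c = (0, 3, -17/8, -67/14)
Ac = (0, 0, -6, 89/112)
Σ b_i: 197939593/209729502·1 + 22918757/209729502·1 + (-358112/11651639)·1 + (-780472/34954917)·1 = 1 ✓
b·c: 22918757/209729502·3 + (-358112/11651639)·(-17/8) + (-780472/34954917)·(-67/14) = 1/2 ✓
b·c²: 22918757/209729502·9 + (-358112/11651639)·289/64 + (-780472/34954917)·4489/196 = 1/3 ✓
b·Ac: (-358112/11651639)·(-6) + (-780472/34954917)·89/112 = 1/6 ✓
b·c³: 22918757/209729502·27 + (-358112/11651639)·(-4913/512) + (-780472/34954917)·(-300763/2744) = 22286768699/3914950704 ≠ 1/4 ⇒ order 3.
b·(c∘Ac): (-358112/11651639)·51/4 + (-780472/34954917)·(-5963/1568) = -42918803/139819668 ≠ 1/8
b·Ac²: (-358112/11651639)·(-18) + (-780472/34954917)·(-15289/896) = 522491561/559278672 ≠ 1/12
b·A²c: (-780472/34954917)·75/7 = -2787400/11651639 ≠ 1/24

3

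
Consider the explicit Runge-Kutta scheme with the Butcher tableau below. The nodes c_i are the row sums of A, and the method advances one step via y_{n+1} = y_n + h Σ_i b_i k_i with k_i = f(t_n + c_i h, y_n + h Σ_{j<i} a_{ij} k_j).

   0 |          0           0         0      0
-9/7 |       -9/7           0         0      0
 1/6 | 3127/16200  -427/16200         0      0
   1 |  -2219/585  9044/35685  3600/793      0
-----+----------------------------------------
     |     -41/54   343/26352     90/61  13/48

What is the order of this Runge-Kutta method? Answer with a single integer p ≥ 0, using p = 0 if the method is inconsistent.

b = (-41/54, 343/26352, 90/61, 13/48)
c = (0, -9/7, 1/6, 1)
Ac = (0, 0, 61/1800, 28/65)
Σ b_i: (-41/54)·1 + 343/26352·1 + 90/61·1 + 13/48·1 = 1 ✓
b·c: 343/26352·(-9/7) + 90/61·1/6 + 13/48·1 = 1/2 ✓
b·c²: 343/26352·81/49 + 90/61·1/36 + 13/48·1 = 1/3 ✓
b·Ac: 90/61·61/1800 + 13/48·28/65 = 1/6 ✓
b·c³: 343/26352·(-729/343) + 90/61·1/216 + 13/48·1 = 1/4 ✓
b·(c∘Ac): 90/61·61/10800 + 13/48·28/65 = 1/8 ✓
b·Ac²: 90/61·(-61/1400) + 13/48·248/455 = 1/12 ✓
b·A²c: 13/48·2/13 = 1/24 ✓; 4 stages ⇒ order 4.

4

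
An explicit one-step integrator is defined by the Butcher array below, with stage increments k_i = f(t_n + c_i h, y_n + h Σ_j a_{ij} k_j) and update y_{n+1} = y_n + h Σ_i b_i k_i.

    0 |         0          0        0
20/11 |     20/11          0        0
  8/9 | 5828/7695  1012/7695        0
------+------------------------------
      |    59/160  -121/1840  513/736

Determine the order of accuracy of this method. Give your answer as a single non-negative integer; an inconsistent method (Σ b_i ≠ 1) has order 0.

3

b = (59/160, -121/1840, 513/736)
c = (0, 20/11, 8/9)
Ac = (0, 0, 368/1539)
Σ b_i: 59/160·1 + (-121/1840)·1 + 513/736·1 = 1 ✓
b·c: (-121/1840)·20/11 + 513/736·8/9 = 1/2 ✓
b·c²: (-121/1840)·400/121 + 513/736·64/81 = 1/3 ✓
b·Ac: 513/736·368/1539 = 1/6 ✓; 3 stages ⇒ order 3.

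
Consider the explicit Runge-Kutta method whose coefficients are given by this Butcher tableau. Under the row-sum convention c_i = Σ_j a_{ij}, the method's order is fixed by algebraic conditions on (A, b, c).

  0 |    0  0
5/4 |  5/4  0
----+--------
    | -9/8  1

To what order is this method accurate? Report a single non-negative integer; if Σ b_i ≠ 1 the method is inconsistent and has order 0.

0

b = (-9/8, 1)
c = (0, 5/4)
Σ b_i: (-9/8)·1 + 1·1 = -1/8 ≠ 1 ⇒ order 0.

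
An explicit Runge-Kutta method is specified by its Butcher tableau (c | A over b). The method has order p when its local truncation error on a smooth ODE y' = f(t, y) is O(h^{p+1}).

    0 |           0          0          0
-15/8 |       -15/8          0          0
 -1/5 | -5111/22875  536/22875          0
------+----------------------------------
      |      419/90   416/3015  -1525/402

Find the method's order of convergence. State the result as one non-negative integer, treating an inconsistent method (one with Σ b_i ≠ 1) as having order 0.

3

b = (419/90, 416/3015, -1525/402)
c = (0, -15/8, -1/5)
Ac = (0, 0, -67/1525)
Σ b_i: 419/90·1 + 416/3015·1 + (-1525/402)·1 = 1 ✓
b·c: 416/3015·(-15/8) + (-1525/402)·(-1/5) = 1/2 ✓
b·c²: 416/3015·225/64 + (-1525/402)·1/25 = 1/3 ✓
b·Ac: (-1525/402)·(-67/1525) = 1/6 ✓; 3 stages ⇒ order 3.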